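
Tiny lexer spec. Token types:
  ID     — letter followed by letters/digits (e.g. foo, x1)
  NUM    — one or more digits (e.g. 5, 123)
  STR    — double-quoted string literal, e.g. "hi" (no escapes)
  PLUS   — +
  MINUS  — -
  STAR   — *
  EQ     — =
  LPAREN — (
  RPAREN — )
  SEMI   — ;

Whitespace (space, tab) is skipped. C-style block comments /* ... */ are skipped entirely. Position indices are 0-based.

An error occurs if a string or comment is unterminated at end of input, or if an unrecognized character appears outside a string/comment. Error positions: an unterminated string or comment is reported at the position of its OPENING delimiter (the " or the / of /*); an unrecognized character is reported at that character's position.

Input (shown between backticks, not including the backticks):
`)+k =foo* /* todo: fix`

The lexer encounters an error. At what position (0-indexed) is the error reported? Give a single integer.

pos=0: emit RPAREN ')'
pos=1: emit PLUS '+'
pos=2: emit ID 'k' (now at pos=3)
pos=4: emit EQ '='
pos=5: emit ID 'foo' (now at pos=8)
pos=8: emit STAR '*'
pos=10: enter COMMENT mode (saw '/*')
pos=10: ERROR — unterminated comment (reached EOF)

Answer: 10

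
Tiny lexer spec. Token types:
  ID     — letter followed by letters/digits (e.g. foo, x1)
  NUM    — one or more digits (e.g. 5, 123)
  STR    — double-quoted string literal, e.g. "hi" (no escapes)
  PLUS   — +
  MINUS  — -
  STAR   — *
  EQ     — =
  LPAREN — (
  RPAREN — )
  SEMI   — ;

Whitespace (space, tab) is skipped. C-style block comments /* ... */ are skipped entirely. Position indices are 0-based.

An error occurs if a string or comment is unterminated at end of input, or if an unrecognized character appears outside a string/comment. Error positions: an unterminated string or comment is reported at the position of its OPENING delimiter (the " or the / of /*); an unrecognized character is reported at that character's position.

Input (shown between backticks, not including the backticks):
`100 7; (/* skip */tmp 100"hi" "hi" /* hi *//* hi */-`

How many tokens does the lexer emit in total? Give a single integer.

Answer: 9

Derivation:
pos=0: emit NUM '100' (now at pos=3)
pos=4: emit NUM '7' (now at pos=5)
pos=5: emit SEMI ';'
pos=7: emit LPAREN '('
pos=8: enter COMMENT mode (saw '/*')
exit COMMENT mode (now at pos=18)
pos=18: emit ID 'tmp' (now at pos=21)
pos=22: emit NUM '100' (now at pos=25)
pos=25: enter STRING mode
pos=25: emit STR "hi" (now at pos=29)
pos=30: enter STRING mode
pos=30: emit STR "hi" (now at pos=34)
pos=35: enter COMMENT mode (saw '/*')
exit COMMENT mode (now at pos=43)
pos=43: enter COMMENT mode (saw '/*')
exit COMMENT mode (now at pos=51)
pos=51: emit MINUS '-'
DONE. 9 tokens: [NUM, NUM, SEMI, LPAREN, ID, NUM, STR, STR, MINUS]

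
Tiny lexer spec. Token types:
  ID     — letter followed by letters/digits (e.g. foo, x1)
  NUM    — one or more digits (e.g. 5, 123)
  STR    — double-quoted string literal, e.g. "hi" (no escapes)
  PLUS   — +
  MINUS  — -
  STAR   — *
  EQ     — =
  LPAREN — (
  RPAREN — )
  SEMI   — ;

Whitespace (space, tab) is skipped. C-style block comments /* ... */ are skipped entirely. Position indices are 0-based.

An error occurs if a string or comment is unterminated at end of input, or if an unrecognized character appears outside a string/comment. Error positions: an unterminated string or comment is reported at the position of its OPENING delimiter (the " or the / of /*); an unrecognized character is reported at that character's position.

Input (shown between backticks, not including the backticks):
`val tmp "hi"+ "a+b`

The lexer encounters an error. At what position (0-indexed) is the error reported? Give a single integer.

Answer: 14

Derivation:
pos=0: emit ID 'val' (now at pos=3)
pos=4: emit ID 'tmp' (now at pos=7)
pos=8: enter STRING mode
pos=8: emit STR "hi" (now at pos=12)
pos=12: emit PLUS '+'
pos=14: enter STRING mode
pos=14: ERROR — unterminated string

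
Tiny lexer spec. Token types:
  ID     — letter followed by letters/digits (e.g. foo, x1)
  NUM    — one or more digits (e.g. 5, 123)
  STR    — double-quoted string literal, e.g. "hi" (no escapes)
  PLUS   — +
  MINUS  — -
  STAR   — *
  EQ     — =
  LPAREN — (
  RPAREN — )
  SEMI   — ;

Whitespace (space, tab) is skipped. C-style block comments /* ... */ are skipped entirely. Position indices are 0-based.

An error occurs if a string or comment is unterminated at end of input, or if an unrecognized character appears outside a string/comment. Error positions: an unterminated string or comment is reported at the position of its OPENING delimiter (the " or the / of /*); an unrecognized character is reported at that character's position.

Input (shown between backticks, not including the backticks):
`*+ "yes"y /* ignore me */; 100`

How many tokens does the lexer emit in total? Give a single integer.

Answer: 6

Derivation:
pos=0: emit STAR '*'
pos=1: emit PLUS '+'
pos=3: enter STRING mode
pos=3: emit STR "yes" (now at pos=8)
pos=8: emit ID 'y' (now at pos=9)
pos=10: enter COMMENT mode (saw '/*')
exit COMMENT mode (now at pos=25)
pos=25: emit SEMI ';'
pos=27: emit NUM '100' (now at pos=30)
DONE. 6 tokens: [STAR, PLUS, STR, ID, SEMI, NUM]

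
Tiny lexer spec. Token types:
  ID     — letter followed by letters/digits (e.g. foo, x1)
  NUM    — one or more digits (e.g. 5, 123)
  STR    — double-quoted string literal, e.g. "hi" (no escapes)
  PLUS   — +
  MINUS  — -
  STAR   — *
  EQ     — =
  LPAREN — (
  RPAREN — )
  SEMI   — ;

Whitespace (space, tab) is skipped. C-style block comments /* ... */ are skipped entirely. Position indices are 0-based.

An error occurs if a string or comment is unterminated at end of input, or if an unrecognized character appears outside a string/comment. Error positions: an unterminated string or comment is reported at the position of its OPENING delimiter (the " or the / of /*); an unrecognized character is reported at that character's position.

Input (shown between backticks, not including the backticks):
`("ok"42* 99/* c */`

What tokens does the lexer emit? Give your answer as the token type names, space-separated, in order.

Answer: LPAREN STR NUM STAR NUM

Derivation:
pos=0: emit LPAREN '('
pos=1: enter STRING mode
pos=1: emit STR "ok" (now at pos=5)
pos=5: emit NUM '42' (now at pos=7)
pos=7: emit STAR '*'
pos=9: emit NUM '99' (now at pos=11)
pos=11: enter COMMENT mode (saw '/*')
exit COMMENT mode (now at pos=18)
DONE. 5 tokens: [LPAREN, STR, NUM, STAR, NUM]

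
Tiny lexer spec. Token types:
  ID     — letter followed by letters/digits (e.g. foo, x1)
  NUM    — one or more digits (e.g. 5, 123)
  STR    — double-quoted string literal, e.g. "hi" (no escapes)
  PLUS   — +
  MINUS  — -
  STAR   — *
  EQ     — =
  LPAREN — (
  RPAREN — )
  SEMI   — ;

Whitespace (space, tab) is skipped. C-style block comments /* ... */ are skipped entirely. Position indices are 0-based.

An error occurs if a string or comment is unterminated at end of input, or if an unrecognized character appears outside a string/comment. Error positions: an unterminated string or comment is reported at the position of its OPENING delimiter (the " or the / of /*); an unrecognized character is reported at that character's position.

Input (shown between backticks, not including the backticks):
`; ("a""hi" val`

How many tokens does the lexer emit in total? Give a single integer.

pos=0: emit SEMI ';'
pos=2: emit LPAREN '('
pos=3: enter STRING mode
pos=3: emit STR "a" (now at pos=6)
pos=6: enter STRING mode
pos=6: emit STR "hi" (now at pos=10)
pos=11: emit ID 'val' (now at pos=14)
DONE. 5 tokens: [SEMI, LPAREN, STR, STR, ID]

Answer: 5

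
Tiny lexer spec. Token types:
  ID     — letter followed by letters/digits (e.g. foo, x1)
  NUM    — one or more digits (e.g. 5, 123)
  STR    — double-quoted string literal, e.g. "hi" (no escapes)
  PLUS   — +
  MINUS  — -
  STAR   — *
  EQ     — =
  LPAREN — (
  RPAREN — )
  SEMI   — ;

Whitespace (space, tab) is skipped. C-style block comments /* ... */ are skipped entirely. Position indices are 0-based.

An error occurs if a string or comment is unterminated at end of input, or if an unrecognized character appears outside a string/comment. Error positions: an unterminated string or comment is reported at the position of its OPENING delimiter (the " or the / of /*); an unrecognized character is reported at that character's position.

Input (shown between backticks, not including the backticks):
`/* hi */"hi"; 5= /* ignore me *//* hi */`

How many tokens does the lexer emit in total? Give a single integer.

Answer: 4

Derivation:
pos=0: enter COMMENT mode (saw '/*')
exit COMMENT mode (now at pos=8)
pos=8: enter STRING mode
pos=8: emit STR "hi" (now at pos=12)
pos=12: emit SEMI ';'
pos=14: emit NUM '5' (now at pos=15)
pos=15: emit EQ '='
pos=17: enter COMMENT mode (saw '/*')
exit COMMENT mode (now at pos=32)
pos=32: enter COMMENT mode (saw '/*')
exit COMMENT mode (now at pos=40)
DONE. 4 tokens: [STR, SEMI, NUM, EQ]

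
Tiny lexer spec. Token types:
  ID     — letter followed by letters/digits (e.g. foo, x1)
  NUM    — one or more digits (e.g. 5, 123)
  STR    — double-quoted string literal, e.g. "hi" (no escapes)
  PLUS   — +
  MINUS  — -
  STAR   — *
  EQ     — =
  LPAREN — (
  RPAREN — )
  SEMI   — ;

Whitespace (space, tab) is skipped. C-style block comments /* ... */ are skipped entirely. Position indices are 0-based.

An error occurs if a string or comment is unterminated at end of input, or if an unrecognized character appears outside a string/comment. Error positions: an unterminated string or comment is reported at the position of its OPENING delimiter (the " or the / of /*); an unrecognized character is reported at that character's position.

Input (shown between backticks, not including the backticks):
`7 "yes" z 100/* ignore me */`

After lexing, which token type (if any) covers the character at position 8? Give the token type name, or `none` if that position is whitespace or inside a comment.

pos=0: emit NUM '7' (now at pos=1)
pos=2: enter STRING mode
pos=2: emit STR "yes" (now at pos=7)
pos=8: emit ID 'z' (now at pos=9)
pos=10: emit NUM '100' (now at pos=13)
pos=13: enter COMMENT mode (saw '/*')
exit COMMENT mode (now at pos=28)
DONE. 4 tokens: [NUM, STR, ID, NUM]
Position 8: char is 'z' -> ID

Answer: ID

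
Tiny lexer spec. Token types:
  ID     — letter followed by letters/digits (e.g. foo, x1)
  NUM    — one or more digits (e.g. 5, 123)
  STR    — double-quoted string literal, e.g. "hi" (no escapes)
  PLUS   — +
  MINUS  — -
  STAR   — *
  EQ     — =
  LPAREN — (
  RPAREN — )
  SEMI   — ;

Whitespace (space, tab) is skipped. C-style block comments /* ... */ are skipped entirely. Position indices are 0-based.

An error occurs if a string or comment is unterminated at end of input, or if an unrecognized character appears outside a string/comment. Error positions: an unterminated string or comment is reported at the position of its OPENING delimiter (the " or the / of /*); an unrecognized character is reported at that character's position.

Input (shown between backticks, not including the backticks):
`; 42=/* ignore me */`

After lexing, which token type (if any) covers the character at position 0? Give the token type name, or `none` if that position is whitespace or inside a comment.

pos=0: emit SEMI ';'
pos=2: emit NUM '42' (now at pos=4)
pos=4: emit EQ '='
pos=5: enter COMMENT mode (saw '/*')
exit COMMENT mode (now at pos=20)
DONE. 3 tokens: [SEMI, NUM, EQ]
Position 0: char is ';' -> SEMI

Answer: SEMI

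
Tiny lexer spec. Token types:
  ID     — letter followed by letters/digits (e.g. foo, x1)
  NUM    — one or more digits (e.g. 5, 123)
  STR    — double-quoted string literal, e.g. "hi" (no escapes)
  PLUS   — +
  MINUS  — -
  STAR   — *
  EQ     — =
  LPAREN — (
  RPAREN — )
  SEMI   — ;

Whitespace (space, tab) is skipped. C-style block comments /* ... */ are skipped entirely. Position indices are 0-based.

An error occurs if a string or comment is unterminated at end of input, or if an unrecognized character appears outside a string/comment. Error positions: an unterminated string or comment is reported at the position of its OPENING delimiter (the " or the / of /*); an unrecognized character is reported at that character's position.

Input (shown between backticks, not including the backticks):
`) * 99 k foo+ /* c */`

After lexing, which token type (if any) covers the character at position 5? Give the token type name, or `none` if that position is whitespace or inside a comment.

pos=0: emit RPAREN ')'
pos=2: emit STAR '*'
pos=4: emit NUM '99' (now at pos=6)
pos=7: emit ID 'k' (now at pos=8)
pos=9: emit ID 'foo' (now at pos=12)
pos=12: emit PLUS '+'
pos=14: enter COMMENT mode (saw '/*')
exit COMMENT mode (now at pos=21)
DONE. 6 tokens: [RPAREN, STAR, NUM, ID, ID, PLUS]
Position 5: char is '9' -> NUM

Answer: NUM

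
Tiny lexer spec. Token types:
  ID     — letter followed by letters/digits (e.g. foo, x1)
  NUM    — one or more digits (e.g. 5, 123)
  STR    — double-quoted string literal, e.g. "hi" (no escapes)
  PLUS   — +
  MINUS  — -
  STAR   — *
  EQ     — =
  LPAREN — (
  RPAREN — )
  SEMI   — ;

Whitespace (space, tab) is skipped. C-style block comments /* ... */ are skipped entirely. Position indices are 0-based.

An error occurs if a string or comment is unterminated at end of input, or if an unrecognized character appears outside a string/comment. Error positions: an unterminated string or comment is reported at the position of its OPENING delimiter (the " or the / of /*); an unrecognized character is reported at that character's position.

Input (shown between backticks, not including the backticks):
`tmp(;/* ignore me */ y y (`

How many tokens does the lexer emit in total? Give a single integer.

pos=0: emit ID 'tmp' (now at pos=3)
pos=3: emit LPAREN '('
pos=4: emit SEMI ';'
pos=5: enter COMMENT mode (saw '/*')
exit COMMENT mode (now at pos=20)
pos=21: emit ID 'y' (now at pos=22)
pos=23: emit ID 'y' (now at pos=24)
pos=25: emit LPAREN '('
DONE. 6 tokens: [ID, LPAREN, SEMI, ID, ID, LPAREN]

Answer: 6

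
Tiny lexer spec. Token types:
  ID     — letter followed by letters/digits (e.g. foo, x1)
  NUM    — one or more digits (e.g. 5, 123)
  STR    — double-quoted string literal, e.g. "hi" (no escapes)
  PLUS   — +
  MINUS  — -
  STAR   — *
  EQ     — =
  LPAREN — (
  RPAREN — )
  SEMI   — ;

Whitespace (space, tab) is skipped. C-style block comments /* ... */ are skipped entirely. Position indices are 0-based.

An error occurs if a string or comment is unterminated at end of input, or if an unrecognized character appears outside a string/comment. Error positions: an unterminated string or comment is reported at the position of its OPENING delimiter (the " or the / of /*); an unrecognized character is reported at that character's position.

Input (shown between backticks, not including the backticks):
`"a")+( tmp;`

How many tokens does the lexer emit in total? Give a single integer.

pos=0: enter STRING mode
pos=0: emit STR "a" (now at pos=3)
pos=3: emit RPAREN ')'
pos=4: emit PLUS '+'
pos=5: emit LPAREN '('
pos=7: emit ID 'tmp' (now at pos=10)
pos=10: emit SEMI ';'
DONE. 6 tokens: [STR, RPAREN, PLUS, LPAREN, ID, SEMI]

Answer: 6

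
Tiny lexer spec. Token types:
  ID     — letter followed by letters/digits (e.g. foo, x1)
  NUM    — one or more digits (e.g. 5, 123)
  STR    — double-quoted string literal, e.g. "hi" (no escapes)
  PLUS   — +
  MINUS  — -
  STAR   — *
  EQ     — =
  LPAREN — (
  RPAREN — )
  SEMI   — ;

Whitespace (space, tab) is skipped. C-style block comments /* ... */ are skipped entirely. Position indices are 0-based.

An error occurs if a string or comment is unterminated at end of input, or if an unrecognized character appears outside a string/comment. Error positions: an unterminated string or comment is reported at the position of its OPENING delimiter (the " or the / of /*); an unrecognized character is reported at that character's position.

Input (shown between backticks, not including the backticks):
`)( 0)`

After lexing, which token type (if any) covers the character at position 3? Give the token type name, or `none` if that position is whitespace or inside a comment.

pos=0: emit RPAREN ')'
pos=1: emit LPAREN '('
pos=3: emit NUM '0' (now at pos=4)
pos=4: emit RPAREN ')'
DONE. 4 tokens: [RPAREN, LPAREN, NUM, RPAREN]
Position 3: char is '0' -> NUM

Answer: NUM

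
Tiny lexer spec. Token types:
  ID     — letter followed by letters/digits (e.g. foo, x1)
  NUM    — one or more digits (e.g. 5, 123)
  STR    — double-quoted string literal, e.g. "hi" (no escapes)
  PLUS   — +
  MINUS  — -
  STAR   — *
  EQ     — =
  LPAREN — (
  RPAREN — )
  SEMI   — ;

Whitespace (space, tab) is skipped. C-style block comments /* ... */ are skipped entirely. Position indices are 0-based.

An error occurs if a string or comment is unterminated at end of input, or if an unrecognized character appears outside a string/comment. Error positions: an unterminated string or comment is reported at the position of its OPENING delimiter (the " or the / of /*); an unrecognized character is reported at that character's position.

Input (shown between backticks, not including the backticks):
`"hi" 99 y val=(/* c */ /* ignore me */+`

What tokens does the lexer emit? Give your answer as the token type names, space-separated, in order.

pos=0: enter STRING mode
pos=0: emit STR "hi" (now at pos=4)
pos=5: emit NUM '99' (now at pos=7)
pos=8: emit ID 'y' (now at pos=9)
pos=10: emit ID 'val' (now at pos=13)
pos=13: emit EQ '='
pos=14: emit LPAREN '('
pos=15: enter COMMENT mode (saw '/*')
exit COMMENT mode (now at pos=22)
pos=23: enter COMMENT mode (saw '/*')
exit COMMENT mode (now at pos=38)
pos=38: emit PLUS '+'
DONE. 7 tokens: [STR, NUM, ID, ID, EQ, LPAREN, PLUS]

Answer: STR NUM ID ID EQ LPAREN PLUS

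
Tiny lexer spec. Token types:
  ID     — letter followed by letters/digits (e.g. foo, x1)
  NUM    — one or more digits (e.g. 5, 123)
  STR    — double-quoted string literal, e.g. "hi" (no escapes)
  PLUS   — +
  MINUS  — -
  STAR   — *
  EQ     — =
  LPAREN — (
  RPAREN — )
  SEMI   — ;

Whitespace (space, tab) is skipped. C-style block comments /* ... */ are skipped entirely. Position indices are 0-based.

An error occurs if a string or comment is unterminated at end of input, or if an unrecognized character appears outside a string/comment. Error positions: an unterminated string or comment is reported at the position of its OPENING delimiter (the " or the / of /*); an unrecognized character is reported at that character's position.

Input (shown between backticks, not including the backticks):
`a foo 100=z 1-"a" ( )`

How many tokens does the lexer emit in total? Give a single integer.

Answer: 10

Derivation:
pos=0: emit ID 'a' (now at pos=1)
pos=2: emit ID 'foo' (now at pos=5)
pos=6: emit NUM '100' (now at pos=9)
pos=9: emit EQ '='
pos=10: emit ID 'z' (now at pos=11)
pos=12: emit NUM '1' (now at pos=13)
pos=13: emit MINUS '-'
pos=14: enter STRING mode
pos=14: emit STR "a" (now at pos=17)
pos=18: emit LPAREN '('
pos=20: emit RPAREN ')'
DONE. 10 tokens: [ID, ID, NUM, EQ, ID, NUM, MINUS, STR, LPAREN, RPAREN]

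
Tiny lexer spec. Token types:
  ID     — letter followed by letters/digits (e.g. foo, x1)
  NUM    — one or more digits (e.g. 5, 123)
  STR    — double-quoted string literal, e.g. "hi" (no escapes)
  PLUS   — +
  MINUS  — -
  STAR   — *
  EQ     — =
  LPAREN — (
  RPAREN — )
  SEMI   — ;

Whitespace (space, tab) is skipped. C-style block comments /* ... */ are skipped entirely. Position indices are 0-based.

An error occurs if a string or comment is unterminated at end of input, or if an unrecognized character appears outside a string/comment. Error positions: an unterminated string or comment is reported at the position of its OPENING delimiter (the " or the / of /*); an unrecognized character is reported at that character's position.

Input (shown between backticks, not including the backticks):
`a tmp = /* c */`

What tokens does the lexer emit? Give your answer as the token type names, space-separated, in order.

pos=0: emit ID 'a' (now at pos=1)
pos=2: emit ID 'tmp' (now at pos=5)
pos=6: emit EQ '='
pos=8: enter COMMENT mode (saw '/*')
exit COMMENT mode (now at pos=15)
DONE. 3 tokens: [ID, ID, EQ]

Answer: ID ID EQ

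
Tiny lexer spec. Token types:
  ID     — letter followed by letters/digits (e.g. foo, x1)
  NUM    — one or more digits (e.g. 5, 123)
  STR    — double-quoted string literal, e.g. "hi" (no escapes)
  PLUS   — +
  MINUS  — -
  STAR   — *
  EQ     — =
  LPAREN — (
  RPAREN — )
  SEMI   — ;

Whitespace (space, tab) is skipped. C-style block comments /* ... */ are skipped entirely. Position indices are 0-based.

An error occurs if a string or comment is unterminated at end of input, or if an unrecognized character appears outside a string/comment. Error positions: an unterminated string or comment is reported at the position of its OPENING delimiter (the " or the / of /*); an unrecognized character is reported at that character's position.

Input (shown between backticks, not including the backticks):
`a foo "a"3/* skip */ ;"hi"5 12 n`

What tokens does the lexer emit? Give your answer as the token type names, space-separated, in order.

Answer: ID ID STR NUM SEMI STR NUM NUM ID

Derivation:
pos=0: emit ID 'a' (now at pos=1)
pos=2: emit ID 'foo' (now at pos=5)
pos=6: enter STRING mode
pos=6: emit STR "a" (now at pos=9)
pos=9: emit NUM '3' (now at pos=10)
pos=10: enter COMMENT mode (saw '/*')
exit COMMENT mode (now at pos=20)
pos=21: emit SEMI ';'
pos=22: enter STRING mode
pos=22: emit STR "hi" (now at pos=26)
pos=26: emit NUM '5' (now at pos=27)
pos=28: emit NUM '12' (now at pos=30)
pos=31: emit ID 'n' (now at pos=32)
DONE. 9 tokens: [ID, ID, STR, NUM, SEMI, STR, NUM, NUM, ID]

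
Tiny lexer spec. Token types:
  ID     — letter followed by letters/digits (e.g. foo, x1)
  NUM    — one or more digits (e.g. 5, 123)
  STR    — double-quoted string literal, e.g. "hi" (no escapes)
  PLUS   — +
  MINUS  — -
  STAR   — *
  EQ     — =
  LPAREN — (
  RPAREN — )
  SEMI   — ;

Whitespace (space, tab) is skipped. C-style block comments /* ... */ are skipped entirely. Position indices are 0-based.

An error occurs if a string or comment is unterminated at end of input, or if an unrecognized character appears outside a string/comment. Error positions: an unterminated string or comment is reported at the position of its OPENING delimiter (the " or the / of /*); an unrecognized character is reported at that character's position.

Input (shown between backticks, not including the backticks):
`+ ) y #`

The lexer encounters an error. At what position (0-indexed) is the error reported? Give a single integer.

Answer: 6

Derivation:
pos=0: emit PLUS '+'
pos=2: emit RPAREN ')'
pos=4: emit ID 'y' (now at pos=5)
pos=6: ERROR — unrecognized char '#'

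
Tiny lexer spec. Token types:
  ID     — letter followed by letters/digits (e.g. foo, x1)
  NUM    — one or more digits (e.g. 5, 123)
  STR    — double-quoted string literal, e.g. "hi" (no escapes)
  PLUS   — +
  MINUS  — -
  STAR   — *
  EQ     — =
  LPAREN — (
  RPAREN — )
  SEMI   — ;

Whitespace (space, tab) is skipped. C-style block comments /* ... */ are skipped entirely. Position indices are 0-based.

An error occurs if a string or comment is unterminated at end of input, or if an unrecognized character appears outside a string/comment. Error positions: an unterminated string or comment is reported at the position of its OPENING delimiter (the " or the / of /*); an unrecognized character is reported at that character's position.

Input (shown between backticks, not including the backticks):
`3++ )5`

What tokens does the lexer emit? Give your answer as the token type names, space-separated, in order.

pos=0: emit NUM '3' (now at pos=1)
pos=1: emit PLUS '+'
pos=2: emit PLUS '+'
pos=4: emit RPAREN ')'
pos=5: emit NUM '5' (now at pos=6)
DONE. 5 tokens: [NUM, PLUS, PLUS, RPAREN, NUM]

Answer: NUM PLUS PLUS RPAREN NUM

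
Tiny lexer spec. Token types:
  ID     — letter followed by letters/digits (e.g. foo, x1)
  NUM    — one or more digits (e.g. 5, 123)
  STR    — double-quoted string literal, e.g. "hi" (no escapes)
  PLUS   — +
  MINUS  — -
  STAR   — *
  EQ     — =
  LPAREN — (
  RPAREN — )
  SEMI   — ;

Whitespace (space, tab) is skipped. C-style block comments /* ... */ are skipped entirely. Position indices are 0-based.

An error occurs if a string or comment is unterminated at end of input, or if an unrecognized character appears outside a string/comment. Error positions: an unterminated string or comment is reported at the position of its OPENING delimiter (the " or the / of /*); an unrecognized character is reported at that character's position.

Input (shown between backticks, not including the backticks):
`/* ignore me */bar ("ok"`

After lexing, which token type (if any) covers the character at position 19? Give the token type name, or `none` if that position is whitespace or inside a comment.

pos=0: enter COMMENT mode (saw '/*')
exit COMMENT mode (now at pos=15)
pos=15: emit ID 'bar' (now at pos=18)
pos=19: emit LPAREN '('
pos=20: enter STRING mode
pos=20: emit STR "ok" (now at pos=24)
DONE. 3 tokens: [ID, LPAREN, STR]
Position 19: char is '(' -> LPAREN

Answer: LPAREN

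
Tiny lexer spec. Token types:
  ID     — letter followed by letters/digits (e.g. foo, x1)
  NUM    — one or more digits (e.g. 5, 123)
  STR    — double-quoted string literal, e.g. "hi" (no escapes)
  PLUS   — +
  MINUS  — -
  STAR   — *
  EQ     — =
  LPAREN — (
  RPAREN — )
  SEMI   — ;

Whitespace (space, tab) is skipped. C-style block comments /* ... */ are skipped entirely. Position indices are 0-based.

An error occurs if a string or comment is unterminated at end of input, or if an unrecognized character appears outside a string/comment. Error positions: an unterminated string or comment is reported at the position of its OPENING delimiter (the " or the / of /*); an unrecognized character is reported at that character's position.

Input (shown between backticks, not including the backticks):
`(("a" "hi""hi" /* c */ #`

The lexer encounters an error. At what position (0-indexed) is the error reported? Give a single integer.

pos=0: emit LPAREN '('
pos=1: emit LPAREN '('
pos=2: enter STRING mode
pos=2: emit STR "a" (now at pos=5)
pos=6: enter STRING mode
pos=6: emit STR "hi" (now at pos=10)
pos=10: enter STRING mode
pos=10: emit STR "hi" (now at pos=14)
pos=15: enter COMMENT mode (saw '/*')
exit COMMENT mode (now at pos=22)
pos=23: ERROR — unrecognized char '#'

Answer: 23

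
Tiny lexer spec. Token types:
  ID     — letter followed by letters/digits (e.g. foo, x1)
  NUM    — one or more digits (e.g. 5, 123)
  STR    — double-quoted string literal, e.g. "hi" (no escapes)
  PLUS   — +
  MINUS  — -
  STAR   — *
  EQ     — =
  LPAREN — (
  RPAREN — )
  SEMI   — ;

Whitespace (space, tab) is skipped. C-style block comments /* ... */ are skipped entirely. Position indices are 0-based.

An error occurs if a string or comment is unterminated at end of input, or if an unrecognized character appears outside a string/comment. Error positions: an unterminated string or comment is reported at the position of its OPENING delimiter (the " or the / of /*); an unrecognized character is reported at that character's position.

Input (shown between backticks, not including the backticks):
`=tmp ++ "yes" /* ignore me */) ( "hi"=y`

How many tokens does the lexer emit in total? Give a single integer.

Answer: 10

Derivation:
pos=0: emit EQ '='
pos=1: emit ID 'tmp' (now at pos=4)
pos=5: emit PLUS '+'
pos=6: emit PLUS '+'
pos=8: enter STRING mode
pos=8: emit STR "yes" (now at pos=13)
pos=14: enter COMMENT mode (saw '/*')
exit COMMENT mode (now at pos=29)
pos=29: emit RPAREN ')'
pos=31: emit LPAREN '('
pos=33: enter STRING mode
pos=33: emit STR "hi" (now at pos=37)
pos=37: emit EQ '='
pos=38: emit ID 'y' (now at pos=39)
DONE. 10 tokens: [EQ, ID, PLUS, PLUS, STR, RPAREN, LPAREN, STR, EQ, ID]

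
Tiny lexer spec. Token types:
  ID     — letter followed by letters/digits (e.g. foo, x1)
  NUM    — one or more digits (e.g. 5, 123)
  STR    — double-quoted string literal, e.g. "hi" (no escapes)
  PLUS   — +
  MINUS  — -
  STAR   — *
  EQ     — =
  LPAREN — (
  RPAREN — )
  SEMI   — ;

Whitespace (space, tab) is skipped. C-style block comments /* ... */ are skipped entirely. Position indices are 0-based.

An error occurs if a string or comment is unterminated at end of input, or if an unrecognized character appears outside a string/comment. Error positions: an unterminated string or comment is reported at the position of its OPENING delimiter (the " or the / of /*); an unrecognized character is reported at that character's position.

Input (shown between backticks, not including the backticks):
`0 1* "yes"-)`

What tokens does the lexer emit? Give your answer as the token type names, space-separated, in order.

Answer: NUM NUM STAR STR MINUS RPAREN

Derivation:
pos=0: emit NUM '0' (now at pos=1)
pos=2: emit NUM '1' (now at pos=3)
pos=3: emit STAR '*'
pos=5: enter STRING mode
pos=5: emit STR "yes" (now at pos=10)
pos=10: emit MINUS '-'
pos=11: emit RPAREN ')'
DONE. 6 tokens: [NUM, NUM, STAR, STR, MINUS, RPAREN]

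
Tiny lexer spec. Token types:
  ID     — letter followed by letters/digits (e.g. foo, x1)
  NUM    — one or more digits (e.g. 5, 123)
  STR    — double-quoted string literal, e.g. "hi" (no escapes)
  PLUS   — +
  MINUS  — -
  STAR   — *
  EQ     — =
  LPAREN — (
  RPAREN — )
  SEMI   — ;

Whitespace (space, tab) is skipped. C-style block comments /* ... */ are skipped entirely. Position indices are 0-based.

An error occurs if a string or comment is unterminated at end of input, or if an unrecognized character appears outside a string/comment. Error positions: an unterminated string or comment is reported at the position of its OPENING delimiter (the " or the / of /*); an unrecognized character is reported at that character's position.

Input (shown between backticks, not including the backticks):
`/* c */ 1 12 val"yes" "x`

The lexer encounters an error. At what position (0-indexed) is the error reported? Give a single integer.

pos=0: enter COMMENT mode (saw '/*')
exit COMMENT mode (now at pos=7)
pos=8: emit NUM '1' (now at pos=9)
pos=10: emit NUM '12' (now at pos=12)
pos=13: emit ID 'val' (now at pos=16)
pos=16: enter STRING mode
pos=16: emit STR "yes" (now at pos=21)
pos=22: enter STRING mode
pos=22: ERROR — unterminated string

Answer: 22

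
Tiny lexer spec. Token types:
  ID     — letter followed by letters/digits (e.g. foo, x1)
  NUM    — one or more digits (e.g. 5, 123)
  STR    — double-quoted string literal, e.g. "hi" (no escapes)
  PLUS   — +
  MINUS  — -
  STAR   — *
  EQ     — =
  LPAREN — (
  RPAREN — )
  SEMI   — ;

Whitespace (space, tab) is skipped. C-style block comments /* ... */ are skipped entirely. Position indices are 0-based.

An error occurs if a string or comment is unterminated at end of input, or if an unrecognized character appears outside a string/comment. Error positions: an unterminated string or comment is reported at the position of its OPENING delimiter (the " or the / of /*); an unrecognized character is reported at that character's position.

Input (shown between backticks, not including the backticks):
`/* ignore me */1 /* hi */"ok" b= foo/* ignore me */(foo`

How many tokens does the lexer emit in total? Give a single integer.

Answer: 7

Derivation:
pos=0: enter COMMENT mode (saw '/*')
exit COMMENT mode (now at pos=15)
pos=15: emit NUM '1' (now at pos=16)
pos=17: enter COMMENT mode (saw '/*')
exit COMMENT mode (now at pos=25)
pos=25: enter STRING mode
pos=25: emit STR "ok" (now at pos=29)
pos=30: emit ID 'b' (now at pos=31)
pos=31: emit EQ '='
pos=33: emit ID 'foo' (now at pos=36)
pos=36: enter COMMENT mode (saw '/*')
exit COMMENT mode (now at pos=51)
pos=51: emit LPAREN '('
pos=52: emit ID 'foo' (now at pos=55)
DONE. 7 tokens: [NUM, STR, ID, EQ, ID, LPAREN, ID]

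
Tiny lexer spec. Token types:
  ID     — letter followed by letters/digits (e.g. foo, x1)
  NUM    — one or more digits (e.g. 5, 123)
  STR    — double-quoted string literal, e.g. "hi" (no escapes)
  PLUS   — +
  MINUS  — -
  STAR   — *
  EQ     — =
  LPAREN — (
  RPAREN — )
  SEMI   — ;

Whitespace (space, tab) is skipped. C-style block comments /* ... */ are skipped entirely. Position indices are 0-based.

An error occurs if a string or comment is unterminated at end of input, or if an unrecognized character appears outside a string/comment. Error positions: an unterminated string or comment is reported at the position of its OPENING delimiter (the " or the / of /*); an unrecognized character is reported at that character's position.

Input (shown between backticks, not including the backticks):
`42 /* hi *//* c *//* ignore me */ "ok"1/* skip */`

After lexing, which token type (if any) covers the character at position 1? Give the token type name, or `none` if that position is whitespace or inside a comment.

Answer: NUM

Derivation:
pos=0: emit NUM '42' (now at pos=2)
pos=3: enter COMMENT mode (saw '/*')
exit COMMENT mode (now at pos=11)
pos=11: enter COMMENT mode (saw '/*')
exit COMMENT mode (now at pos=18)
pos=18: enter COMMENT mode (saw '/*')
exit COMMENT mode (now at pos=33)
pos=34: enter STRING mode
pos=34: emit STR "ok" (now at pos=38)
pos=38: emit NUM '1' (now at pos=39)
pos=39: enter COMMENT mode (saw '/*')
exit COMMENT mode (now at pos=49)
DONE. 3 tokens: [NUM, STR, NUM]
Position 1: char is '2' -> NUM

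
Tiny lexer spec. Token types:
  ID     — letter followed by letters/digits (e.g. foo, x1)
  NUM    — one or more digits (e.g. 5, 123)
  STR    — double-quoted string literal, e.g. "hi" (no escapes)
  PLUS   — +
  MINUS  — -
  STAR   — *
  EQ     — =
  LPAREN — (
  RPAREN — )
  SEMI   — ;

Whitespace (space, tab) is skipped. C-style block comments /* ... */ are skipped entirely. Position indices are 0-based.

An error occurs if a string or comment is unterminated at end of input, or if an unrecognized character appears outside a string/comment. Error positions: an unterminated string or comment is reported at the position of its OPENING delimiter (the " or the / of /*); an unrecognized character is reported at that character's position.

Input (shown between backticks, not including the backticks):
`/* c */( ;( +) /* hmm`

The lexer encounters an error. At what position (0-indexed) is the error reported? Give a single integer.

Answer: 15

Derivation:
pos=0: enter COMMENT mode (saw '/*')
exit COMMENT mode (now at pos=7)
pos=7: emit LPAREN '('
pos=9: emit SEMI ';'
pos=10: emit LPAREN '('
pos=12: emit PLUS '+'
pos=13: emit RPAREN ')'
pos=15: enter COMMENT mode (saw '/*')
pos=15: ERROR — unterminated comment (reached EOF)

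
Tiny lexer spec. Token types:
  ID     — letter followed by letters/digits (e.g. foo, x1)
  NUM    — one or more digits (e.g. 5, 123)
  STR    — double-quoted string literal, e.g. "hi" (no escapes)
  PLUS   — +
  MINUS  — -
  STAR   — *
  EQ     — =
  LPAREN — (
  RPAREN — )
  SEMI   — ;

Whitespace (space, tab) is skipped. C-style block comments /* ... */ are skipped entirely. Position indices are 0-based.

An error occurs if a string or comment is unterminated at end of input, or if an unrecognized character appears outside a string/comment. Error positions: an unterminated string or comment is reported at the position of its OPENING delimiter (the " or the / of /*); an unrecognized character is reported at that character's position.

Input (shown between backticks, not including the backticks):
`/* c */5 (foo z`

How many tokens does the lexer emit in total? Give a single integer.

Answer: 4

Derivation:
pos=0: enter COMMENT mode (saw '/*')
exit COMMENT mode (now at pos=7)
pos=7: emit NUM '5' (now at pos=8)
pos=9: emit LPAREN '('
pos=10: emit ID 'foo' (now at pos=13)
pos=14: emit ID 'z' (now at pos=15)
DONE. 4 tokens: [NUM, LPAREN, ID, ID]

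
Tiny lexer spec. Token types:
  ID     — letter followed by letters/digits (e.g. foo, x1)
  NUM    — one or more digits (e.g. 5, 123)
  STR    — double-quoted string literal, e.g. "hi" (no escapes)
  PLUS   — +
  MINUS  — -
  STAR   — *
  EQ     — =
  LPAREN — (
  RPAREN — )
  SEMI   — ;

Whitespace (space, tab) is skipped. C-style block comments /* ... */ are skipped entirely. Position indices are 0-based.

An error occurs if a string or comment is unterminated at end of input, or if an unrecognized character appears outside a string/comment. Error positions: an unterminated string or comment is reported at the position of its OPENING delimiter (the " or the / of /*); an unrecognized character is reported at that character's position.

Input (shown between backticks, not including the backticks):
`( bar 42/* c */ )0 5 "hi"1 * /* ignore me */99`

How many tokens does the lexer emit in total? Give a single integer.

pos=0: emit LPAREN '('
pos=2: emit ID 'bar' (now at pos=5)
pos=6: emit NUM '42' (now at pos=8)
pos=8: enter COMMENT mode (saw '/*')
exit COMMENT mode (now at pos=15)
pos=16: emit RPAREN ')'
pos=17: emit NUM '0' (now at pos=18)
pos=19: emit NUM '5' (now at pos=20)
pos=21: enter STRING mode
pos=21: emit STR "hi" (now at pos=25)
pos=25: emit NUM '1' (now at pos=26)
pos=27: emit STAR '*'
pos=29: enter COMMENT mode (saw '/*')
exit COMMENT mode (now at pos=44)
pos=44: emit NUM '99' (now at pos=46)
DONE. 10 tokens: [LPAREN, ID, NUM, RPAREN, NUM, NUM, STR, NUM, STAR, NUM]

Answer: 10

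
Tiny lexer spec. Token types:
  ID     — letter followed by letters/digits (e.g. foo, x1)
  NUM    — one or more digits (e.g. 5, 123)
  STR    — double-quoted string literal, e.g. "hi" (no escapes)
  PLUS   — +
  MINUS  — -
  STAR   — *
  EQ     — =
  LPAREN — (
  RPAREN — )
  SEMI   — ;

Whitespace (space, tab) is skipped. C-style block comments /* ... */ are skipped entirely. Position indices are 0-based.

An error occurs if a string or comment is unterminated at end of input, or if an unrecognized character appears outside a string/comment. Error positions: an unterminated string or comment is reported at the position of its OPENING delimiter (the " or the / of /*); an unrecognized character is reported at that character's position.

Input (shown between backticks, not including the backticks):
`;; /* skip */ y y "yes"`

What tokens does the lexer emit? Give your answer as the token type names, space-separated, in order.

Answer: SEMI SEMI ID ID STR

Derivation:
pos=0: emit SEMI ';'
pos=1: emit SEMI ';'
pos=3: enter COMMENT mode (saw '/*')
exit COMMENT mode (now at pos=13)
pos=14: emit ID 'y' (now at pos=15)
pos=16: emit ID 'y' (now at pos=17)
pos=18: enter STRING mode
pos=18: emit STR "yes" (now at pos=23)
DONE. 5 tokens: [SEMI, SEMI, ID, ID, STR]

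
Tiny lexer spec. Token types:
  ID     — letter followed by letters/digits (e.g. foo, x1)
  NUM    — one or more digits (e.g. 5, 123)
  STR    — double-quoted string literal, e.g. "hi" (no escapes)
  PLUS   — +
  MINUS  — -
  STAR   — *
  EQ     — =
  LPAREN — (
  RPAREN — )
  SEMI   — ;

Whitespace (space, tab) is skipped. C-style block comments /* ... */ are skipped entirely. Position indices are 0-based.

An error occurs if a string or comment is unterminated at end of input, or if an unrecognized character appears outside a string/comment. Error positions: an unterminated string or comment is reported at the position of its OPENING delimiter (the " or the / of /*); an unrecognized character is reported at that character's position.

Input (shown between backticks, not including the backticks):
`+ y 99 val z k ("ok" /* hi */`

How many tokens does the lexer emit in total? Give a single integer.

Answer: 8

Derivation:
pos=0: emit PLUS '+'
pos=2: emit ID 'y' (now at pos=3)
pos=4: emit NUM '99' (now at pos=6)
pos=7: emit ID 'val' (now at pos=10)
pos=11: emit ID 'z' (now at pos=12)
pos=13: emit ID 'k' (now at pos=14)
pos=15: emit LPAREN '('
pos=16: enter STRING mode
pos=16: emit STR "ok" (now at pos=20)
pos=21: enter COMMENT mode (saw '/*')
exit COMMENT mode (now at pos=29)
DONE. 8 tokens: [PLUS, ID, NUM, ID, ID, ID, LPAREN, STR]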